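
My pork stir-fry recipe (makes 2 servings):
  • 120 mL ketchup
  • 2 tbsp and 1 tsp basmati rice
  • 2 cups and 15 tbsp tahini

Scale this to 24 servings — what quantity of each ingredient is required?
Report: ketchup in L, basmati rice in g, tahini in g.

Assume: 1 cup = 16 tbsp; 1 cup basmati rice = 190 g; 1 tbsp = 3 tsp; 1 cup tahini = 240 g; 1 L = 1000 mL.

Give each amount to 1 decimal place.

ketchup: 1.4 L; basmati rice: 332.5 g; tahini: 8460.0 g

Scaling factor: 24/2 = 12.
ketchup: 120 mL × 12 ÷ 1000 mL/L ≈ 1.4 L
basmati rice: (2 tbsp + 1 tsp = 7/3 tbsp) × 12 ÷ 16 tbsp/cup × 190 g/cup = 332.5 g
tahini: (2 cup + 15 tbsp = 2.9375 cup) × 12 × 240 g/cup = 8460.0 g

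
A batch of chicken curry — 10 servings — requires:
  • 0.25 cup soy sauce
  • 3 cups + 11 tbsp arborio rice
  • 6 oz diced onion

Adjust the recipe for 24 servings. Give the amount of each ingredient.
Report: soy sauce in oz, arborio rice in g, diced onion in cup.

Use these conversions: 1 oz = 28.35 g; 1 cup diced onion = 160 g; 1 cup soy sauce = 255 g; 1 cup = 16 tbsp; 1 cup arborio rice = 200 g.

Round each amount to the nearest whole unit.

Scaling factor: 24/10 = 12/5 = 2.4.
soy sauce: 0.25 cup × 12/5 × 255 g/cup ÷ 28.35 g/oz ≈ 5 oz
arborio rice: (3 cup + 11 tbsp = 3.6875 cup) × 12/5 × 200 g/cup = 1770 g
diced onion: 6 oz × 12/5 × 28.35 g/oz ÷ 160 g/cup ≈ 3 cup

soy sauce: 5 oz; arborio rice: 1770 g; diced onion: 3 cup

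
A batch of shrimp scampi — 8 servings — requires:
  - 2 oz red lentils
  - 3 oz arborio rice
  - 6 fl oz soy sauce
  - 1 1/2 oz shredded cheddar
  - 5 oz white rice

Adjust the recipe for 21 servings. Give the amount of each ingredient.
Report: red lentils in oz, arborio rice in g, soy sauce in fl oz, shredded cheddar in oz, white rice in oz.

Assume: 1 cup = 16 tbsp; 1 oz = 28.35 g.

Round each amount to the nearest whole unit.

Scaling factor: 21/8 = 2.625.
red lentils: 2 oz × 21/8 ≈ 5 oz
arborio rice: 3 oz × 21/8 × 28.35 g/oz ≈ 223 g
soy sauce: 6 fl oz × 21/8 ≈ 16 fl oz
shredded cheddar: 1.5 oz × 21/8 ≈ 4 oz
white rice: 5 oz × 21/8 ≈ 13 oz

red lentils: 5 oz; arborio rice: 223 g; soy sauce: 16 fl oz; shredded cheddar: 4 oz; white rice: 13 oz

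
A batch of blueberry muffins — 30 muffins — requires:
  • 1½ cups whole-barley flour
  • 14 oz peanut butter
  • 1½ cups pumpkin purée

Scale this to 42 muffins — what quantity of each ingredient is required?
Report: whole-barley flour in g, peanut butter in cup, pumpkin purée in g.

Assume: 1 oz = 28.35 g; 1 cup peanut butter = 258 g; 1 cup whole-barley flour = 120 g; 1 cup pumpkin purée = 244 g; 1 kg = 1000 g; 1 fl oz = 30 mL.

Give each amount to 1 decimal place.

Scaling factor: 42/30 = 7/5 = 1.4.
whole-barley flour: 1.5 cup × 7/5 × 120 g/cup = 252.0 g
peanut butter: 14 oz × 7/5 × 28.35 g/oz ÷ 258 g/cup ≈ 2.2 cup
pumpkin purée: 1.5 cup × 7/5 × 244 g/cup = 512.4 g

whole-barley flour: 252.0 g; peanut butter: 2.2 cup; pumpkin purée: 512.4 g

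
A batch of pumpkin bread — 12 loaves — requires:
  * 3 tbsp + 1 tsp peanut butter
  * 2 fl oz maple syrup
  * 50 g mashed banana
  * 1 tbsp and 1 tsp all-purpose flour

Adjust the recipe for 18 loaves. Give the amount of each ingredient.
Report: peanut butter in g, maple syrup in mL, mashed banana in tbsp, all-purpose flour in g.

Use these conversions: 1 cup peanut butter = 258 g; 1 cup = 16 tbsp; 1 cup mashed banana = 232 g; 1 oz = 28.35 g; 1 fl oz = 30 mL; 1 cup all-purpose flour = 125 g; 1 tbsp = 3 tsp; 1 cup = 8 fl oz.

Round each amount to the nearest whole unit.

Scaling factor: 18/12 = 3/2 = 1.5.
peanut butter: (3 tbsp + 1 tsp = 10/3 tbsp) × 3/2 ÷ 16 tbsp/cup × 258 g/cup ≈ 81 g
maple syrup: 2 fl oz × 3/2 × 30 mL/fl oz = 90 mL
mashed banana: 50 g × 3/2 ÷ 232 g/cup × 16 tbsp/cup ≈ 5 tbsp
all-purpose flour: (1 tbsp + 1 tsp = 4/3 tbsp) × 3/2 ÷ 16 tbsp/cup × 125 g/cup ≈ 16 g

peanut butter: 81 g; maple syrup: 90 mL; mashed banana: 5 tbsp; all-purpose flour: 16 g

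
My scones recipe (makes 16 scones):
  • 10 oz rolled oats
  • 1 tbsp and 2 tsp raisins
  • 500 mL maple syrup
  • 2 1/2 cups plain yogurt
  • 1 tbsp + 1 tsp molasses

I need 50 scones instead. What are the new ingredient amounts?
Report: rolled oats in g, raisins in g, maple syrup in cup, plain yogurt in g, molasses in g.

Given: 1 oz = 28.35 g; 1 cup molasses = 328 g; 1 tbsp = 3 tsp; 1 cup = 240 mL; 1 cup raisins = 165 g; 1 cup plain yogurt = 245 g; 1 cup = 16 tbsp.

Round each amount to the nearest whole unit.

Scaling factor: 50/16 = 25/8 = 3.125.
rolled oats: 10 oz × 25/8 × 28.35 g/oz ≈ 886 g
raisins: (1 tbsp + 2 tsp = 5/3 tbsp) × 25/8 ÷ 16 tbsp/cup × 165 g/cup ≈ 54 g
maple syrup: 500 mL × 25/8 ÷ 240 mL/cup ≈ 7 cup
plain yogurt: 2.5 cup × 25/8 × 245 g/cup ≈ 1914 g
molasses: (1 tbsp + 1 tsp = 4/3 tbsp) × 25/8 ÷ 16 tbsp/cup × 328 g/cup ≈ 85 g

rolled oats: 886 g; raisins: 54 g; maple syrup: 7 cup; plain yogurt: 1914 g; molasses: 85 g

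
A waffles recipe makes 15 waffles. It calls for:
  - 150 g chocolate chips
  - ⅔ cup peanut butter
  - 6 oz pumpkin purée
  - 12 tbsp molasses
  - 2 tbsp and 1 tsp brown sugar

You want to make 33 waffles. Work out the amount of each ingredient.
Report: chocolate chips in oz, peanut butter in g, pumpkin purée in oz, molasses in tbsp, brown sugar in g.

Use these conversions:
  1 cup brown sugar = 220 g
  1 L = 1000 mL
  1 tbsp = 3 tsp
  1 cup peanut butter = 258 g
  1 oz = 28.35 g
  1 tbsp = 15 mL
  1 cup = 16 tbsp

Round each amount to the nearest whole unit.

chocolate chips: 12 oz; peanut butter: 378 g; pumpkin purée: 13 oz; molasses: 26 tbsp; brown sugar: 71 g

Scaling factor: 33/15 = 11/5 = 2.2.
chocolate chips: 150 g × 11/5 ÷ 28.35 g/oz ≈ 12 oz
peanut butter: 2/3 cup × 11/5 × 258 g/cup ≈ 378 g
pumpkin purée: 6 oz × 11/5 ≈ 13 oz
molasses: 12 tbsp × 11/5 ≈ 26 tbsp
brown sugar: (2 tbsp + 1 tsp = 7/3 tbsp) × 11/5 ÷ 16 tbsp/cup × 220 g/cup ≈ 71 g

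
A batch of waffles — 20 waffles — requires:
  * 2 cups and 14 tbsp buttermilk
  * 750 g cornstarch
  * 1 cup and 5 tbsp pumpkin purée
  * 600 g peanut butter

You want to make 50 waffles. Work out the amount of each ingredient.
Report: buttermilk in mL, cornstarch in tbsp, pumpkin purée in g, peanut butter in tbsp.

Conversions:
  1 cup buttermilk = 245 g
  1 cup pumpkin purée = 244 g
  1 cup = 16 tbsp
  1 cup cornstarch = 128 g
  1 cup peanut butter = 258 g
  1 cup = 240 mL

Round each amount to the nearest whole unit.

buttermilk: 1725 mL; cornstarch: 234 tbsp; pumpkin purée: 801 g; peanut butter: 93 tbsp

Scaling factor: 50/20 = 5/2 = 2.5.
buttermilk: (2 cup + 14 tbsp = 2.875 cup) × 5/2 × 240 mL/cup = 1725 mL
cornstarch: 750 g × 5/2 ÷ 128 g/cup × 16 tbsp/cup ≈ 234 tbsp
pumpkin purée: (1 cup + 5 tbsp = 1.3125 cup) × 5/2 × 244 g/cup ≈ 801 g
peanut butter: 600 g × 5/2 ÷ 258 g/cup × 16 tbsp/cup ≈ 93 tbsp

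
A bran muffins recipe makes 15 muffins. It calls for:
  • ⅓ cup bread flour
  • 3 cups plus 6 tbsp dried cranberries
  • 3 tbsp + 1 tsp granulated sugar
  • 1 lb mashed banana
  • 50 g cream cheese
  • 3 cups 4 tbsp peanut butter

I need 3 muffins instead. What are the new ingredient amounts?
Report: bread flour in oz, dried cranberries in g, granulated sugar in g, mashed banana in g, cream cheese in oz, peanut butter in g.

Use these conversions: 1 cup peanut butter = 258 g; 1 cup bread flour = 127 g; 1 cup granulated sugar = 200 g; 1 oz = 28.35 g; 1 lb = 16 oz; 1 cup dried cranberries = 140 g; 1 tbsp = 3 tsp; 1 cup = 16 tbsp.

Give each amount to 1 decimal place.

Scaling factor: 3/15 = 1/5 = 0.2.
bread flour: 1/3 cup × 1/5 × 127 g/cup ÷ 28.35 g/oz ≈ 0.3 oz
dried cranberries: (3 cup + 6 tbsp = 3.375 cup) × 1/5 × 140 g/cup = 94.5 g
granulated sugar: (3 tbsp + 1 tsp = 10/3 tbsp) × 1/5 ÷ 16 tbsp/cup × 200 g/cup ≈ 8.3 g
mashed banana: 1 lb × 1/5 × 16 oz/lb × 28.35 g/oz ≈ 90.7 g
cream cheese: 50 g × 1/5 ÷ 28.35 g/oz ≈ 0.4 oz
peanut butter: (3 cup + 4 tbsp = 3.25 cup) × 1/5 × 258 g/cup = 167.7 g

bread flour: 0.3 oz; dried cranberries: 94.5 g; granulated sugar: 8.3 g; mashed banana: 90.7 g; cream cheese: 0.4 oz; peanut butter: 167.7 g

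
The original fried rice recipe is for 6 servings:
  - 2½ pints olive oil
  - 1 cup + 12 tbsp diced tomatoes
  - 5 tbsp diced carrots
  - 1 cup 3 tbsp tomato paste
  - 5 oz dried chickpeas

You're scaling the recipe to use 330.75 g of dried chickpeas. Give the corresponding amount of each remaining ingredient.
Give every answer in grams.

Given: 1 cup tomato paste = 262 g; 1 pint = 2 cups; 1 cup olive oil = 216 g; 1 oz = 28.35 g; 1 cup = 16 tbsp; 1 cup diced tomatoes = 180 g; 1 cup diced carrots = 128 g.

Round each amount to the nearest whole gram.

The original recipe has 141.75 g of dried chickpeas, so the scaling factor is 330.75 ÷ 141.75 = 7/3.
olive oil: 2.5 pint × 7/3 × 2 cup/pint × 216 g/cup = 2520 g
diced tomatoes: (1 cup + 12 tbsp = 1.75 cup) × 7/3 × 180 g/cup = 735 g
diced carrots: 5 tbsp × 7/3 ÷ 16 tbsp/cup × 128 g/cup ≈ 93 g
tomato paste: (1 cup + 3 tbsp = 1.1875 cup) × 7/3 × 262 g/cup ≈ 726 g

olive oil: 2520 g; diced tomatoes: 735 g; diced carrots: 93 g; tomato paste: 726 g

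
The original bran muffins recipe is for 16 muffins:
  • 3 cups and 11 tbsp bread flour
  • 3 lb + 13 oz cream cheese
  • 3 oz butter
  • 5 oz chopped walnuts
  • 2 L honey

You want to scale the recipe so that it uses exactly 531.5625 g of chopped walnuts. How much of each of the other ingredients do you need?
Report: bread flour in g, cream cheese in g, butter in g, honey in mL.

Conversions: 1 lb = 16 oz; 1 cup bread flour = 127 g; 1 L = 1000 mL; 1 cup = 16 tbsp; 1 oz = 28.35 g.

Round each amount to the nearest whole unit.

The original recipe has 141.75 g of chopped walnuts, so the scaling factor is 531.5625 ÷ 141.75 = 15/4 = 3.75.
bread flour: (3 cup + 11 tbsp = 3.6875 cup) × 15/4 × 127 g/cup ≈ 1756 g
cream cheese: (3 lb + 13 oz = 3.8125 lb) × 15/4 × 16 oz/lb × 28.35 g/oz ≈ 6485 g
butter: 3 oz × 15/4 × 28.35 g/oz ≈ 319 g
honey: 2 L × 15/4 × 1000 mL/L = 7500 mL

bread flour: 1756 g; cream cheese: 6485 g; butter: 319 g; honey: 7500 mL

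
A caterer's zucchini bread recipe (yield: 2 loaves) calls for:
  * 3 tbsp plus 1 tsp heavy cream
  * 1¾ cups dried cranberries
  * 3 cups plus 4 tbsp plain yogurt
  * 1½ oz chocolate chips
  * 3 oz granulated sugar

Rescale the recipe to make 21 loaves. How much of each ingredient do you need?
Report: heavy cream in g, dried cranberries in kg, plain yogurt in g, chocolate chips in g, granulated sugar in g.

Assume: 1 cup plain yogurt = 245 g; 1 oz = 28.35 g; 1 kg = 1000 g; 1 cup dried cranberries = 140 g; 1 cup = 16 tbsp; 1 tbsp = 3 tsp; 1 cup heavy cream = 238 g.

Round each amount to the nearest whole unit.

heavy cream: 521 g; dried cranberries: 3 kg; plain yogurt: 8361 g; chocolate chips: 447 g; granulated sugar: 893 g

Scaling factor: 21/2 = 10.5.
heavy cream: (3 tbsp + 1 tsp = 10/3 tbsp) × 21/2 ÷ 16 tbsp/cup × 238 g/cup ≈ 521 g
dried cranberries: 1.75 cup × 21/2 × 140 g/cup ÷ 1000 g/kg ≈ 3 kg
plain yogurt: (3 cup + 4 tbsp = 3.25 cup) × 21/2 × 245 g/cup ≈ 8361 g
chocolate chips: 1.5 oz × 21/2 × 28.35 g/oz ≈ 447 g
granulated sugar: 3 oz × 21/2 × 28.35 g/oz ≈ 893 g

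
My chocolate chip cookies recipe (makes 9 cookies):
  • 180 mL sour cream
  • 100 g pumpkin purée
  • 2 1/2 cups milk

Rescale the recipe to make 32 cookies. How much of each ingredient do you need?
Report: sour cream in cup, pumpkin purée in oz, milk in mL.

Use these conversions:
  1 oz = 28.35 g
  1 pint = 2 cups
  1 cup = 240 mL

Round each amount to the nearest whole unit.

Scaling factor: 32/9.
sour cream: 180 mL × 32/9 ÷ 240 mL/cup ≈ 3 cup
pumpkin purée: 100 g × 32/9 ÷ 28.35 g/oz ≈ 13 oz
milk: 2.5 cup × 32/9 × 240 mL/cup ≈ 2133 mL

sour cream: 3 cup; pumpkin purée: 13 oz; milk: 2133 mL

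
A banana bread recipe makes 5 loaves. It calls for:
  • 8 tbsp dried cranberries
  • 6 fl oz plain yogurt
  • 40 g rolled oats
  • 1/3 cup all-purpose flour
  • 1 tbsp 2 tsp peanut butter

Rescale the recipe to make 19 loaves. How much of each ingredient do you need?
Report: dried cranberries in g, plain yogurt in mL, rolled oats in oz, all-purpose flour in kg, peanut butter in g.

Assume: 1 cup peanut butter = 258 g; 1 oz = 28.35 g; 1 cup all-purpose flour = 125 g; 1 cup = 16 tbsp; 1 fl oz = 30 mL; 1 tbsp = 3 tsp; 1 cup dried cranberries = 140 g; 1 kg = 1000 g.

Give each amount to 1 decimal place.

Scaling factor: 19/5 = 3.8.
dried cranberries: 8 tbsp × 19/5 ÷ 16 tbsp/cup × 140 g/cup = 266.0 g
plain yogurt: 6 fl oz × 19/5 × 30 mL/fl oz = 684.0 mL
rolled oats: 40 g × 19/5 ÷ 28.35 g/oz ≈ 5.4 oz
all-purpose flour: 1/3 cup × 19/5 × 125 g/cup ÷ 1000 g/kg ≈ 0.2 kg
peanut butter: (1 tbsp + 2 tsp = 5/3 tbsp) × 19/5 ÷ 16 tbsp/cup × 258 g/cup ≈ 102.1 g

dried cranberries: 266.0 g; plain yogurt: 684.0 mL; rolled oats: 5.4 oz; all-purpose flour: 0.2 kg; peanut butter: 102.1 g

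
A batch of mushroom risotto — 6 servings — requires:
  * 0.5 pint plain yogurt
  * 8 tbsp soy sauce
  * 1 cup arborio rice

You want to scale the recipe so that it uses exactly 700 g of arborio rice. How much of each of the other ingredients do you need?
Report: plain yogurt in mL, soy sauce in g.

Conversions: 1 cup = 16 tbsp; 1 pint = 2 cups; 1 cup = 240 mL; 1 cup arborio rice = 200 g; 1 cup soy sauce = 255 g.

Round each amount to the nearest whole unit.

The original recipe has 200 g of arborio rice, so the scaling factor is 700 ÷ 200 = 7/2 = 3.5.
plain yogurt: 0.5 pint × 7/2 × 2 cup/pint × 240 mL/cup = 840 mL
soy sauce: 8 tbsp × 7/2 ÷ 16 tbsp/cup × 255 g/cup ≈ 446 g

plain yogurt: 840 mL; soy sauce: 446 g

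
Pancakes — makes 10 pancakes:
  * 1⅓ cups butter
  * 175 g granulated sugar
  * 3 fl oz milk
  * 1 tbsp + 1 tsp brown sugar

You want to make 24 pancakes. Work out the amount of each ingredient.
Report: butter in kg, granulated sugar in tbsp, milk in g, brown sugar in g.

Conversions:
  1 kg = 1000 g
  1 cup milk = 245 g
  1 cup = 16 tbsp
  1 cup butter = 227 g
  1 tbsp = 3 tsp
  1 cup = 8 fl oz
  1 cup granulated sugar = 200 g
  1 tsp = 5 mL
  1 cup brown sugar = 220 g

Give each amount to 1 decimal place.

Scaling factor: 24/10 = 12/5 = 2.4.
butter: 4/3 cup × 12/5 × 227 g/cup ÷ 1000 g/kg ≈ 0.7 kg
granulated sugar: 175 g × 12/5 ÷ 200 g/cup × 16 tbsp/cup = 33.6 tbsp
milk: 3 fl oz × 12/5 ÷ 8 fl oz/cup × 245 g/cup = 220.5 g
brown sugar: (1 tbsp + 1 tsp = 4/3 tbsp) × 12/5 ÷ 16 tbsp/cup × 220 g/cup = 44.0 g

butter: 0.7 kg; granulated sugar: 33.6 tbsp; milk: 220.5 g; brown sugar: 44.0 g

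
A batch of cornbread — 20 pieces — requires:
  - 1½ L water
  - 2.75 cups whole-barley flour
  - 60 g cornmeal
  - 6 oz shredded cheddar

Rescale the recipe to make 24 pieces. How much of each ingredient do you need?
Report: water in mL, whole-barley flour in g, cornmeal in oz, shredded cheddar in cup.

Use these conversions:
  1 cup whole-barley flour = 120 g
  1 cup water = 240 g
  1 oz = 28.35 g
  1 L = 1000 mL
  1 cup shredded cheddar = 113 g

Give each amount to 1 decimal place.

Scaling factor: 24/20 = 6/5 = 1.2.
water: 1.5 L × 6/5 × 1000 mL/L = 1800.0 mL
whole-barley flour: 2.75 cup × 6/5 × 120 g/cup = 396.0 g
cornmeal: 60 g × 6/5 ÷ 28.35 g/oz ≈ 2.5 oz
shredded cheddar: 6 oz × 6/5 × 28.35 g/oz ÷ 113 g/cup ≈ 1.8 cup

water: 1800.0 mL; whole-barley flour: 396.0 g; cornmeal: 2.5 oz; shredded cheddar: 1.8 cup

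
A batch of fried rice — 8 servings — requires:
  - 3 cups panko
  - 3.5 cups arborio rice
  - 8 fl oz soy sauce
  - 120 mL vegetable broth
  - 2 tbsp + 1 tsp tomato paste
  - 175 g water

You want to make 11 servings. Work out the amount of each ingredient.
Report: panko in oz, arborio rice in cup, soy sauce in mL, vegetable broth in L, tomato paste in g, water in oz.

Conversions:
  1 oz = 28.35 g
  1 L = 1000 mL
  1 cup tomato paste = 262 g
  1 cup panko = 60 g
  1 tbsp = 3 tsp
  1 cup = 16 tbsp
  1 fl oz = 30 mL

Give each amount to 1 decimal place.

Scaling factor: 11/8 = 1.375.
panko: 3 cup × 11/8 × 60 g/cup ÷ 28.35 g/oz ≈ 8.7 oz
arborio rice: 3.5 cup × 11/8 ≈ 4.8 cup
soy sauce: 8 fl oz × 11/8 × 30 mL/fl oz = 330.0 mL
vegetable broth: 120 mL × 11/8 ÷ 1000 mL/L ≈ 0.2 L
tomato paste: (2 tbsp + 1 tsp = 7/3 tbsp) × 11/8 ÷ 16 tbsp/cup × 262 g/cup ≈ 52.5 g
water: 175 g × 11/8 ÷ 28.35 g/oz ≈ 8.5 oz

panko: 8.7 oz; arborio rice: 4.8 cup; soy sauce: 330.0 mL; vegetable broth: 0.2 L; tomato paste: 52.5 g; water: 8.5 oz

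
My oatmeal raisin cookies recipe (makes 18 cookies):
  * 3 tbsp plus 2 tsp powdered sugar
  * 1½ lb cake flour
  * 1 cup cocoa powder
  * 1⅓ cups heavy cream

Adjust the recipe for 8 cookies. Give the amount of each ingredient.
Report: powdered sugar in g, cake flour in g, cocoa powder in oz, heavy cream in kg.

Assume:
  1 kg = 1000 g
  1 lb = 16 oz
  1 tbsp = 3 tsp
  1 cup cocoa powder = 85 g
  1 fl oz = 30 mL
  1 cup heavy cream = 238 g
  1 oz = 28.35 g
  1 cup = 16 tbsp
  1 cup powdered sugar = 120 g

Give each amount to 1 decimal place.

Scaling factor: 8/18 = 4/9.
powdered sugar: (3 tbsp + 2 tsp = 11/3 tbsp) × 4/9 ÷ 16 tbsp/cup × 120 g/cup ≈ 12.2 g
cake flour: 1.5 lb × 4/9 × 16 oz/lb × 28.35 g/oz = 302.4 g
cocoa powder: 1 cup × 4/9 × 85 g/cup ÷ 28.35 g/oz ≈ 1.3 oz
heavy cream: 4/3 cup × 4/9 × 238 g/cup ÷ 1000 g/kg ≈ 0.1 kg

powdered sugar: 12.2 g; cake flour: 302.4 g; cocoa powder: 1.3 oz; heavy cream: 0.1 kg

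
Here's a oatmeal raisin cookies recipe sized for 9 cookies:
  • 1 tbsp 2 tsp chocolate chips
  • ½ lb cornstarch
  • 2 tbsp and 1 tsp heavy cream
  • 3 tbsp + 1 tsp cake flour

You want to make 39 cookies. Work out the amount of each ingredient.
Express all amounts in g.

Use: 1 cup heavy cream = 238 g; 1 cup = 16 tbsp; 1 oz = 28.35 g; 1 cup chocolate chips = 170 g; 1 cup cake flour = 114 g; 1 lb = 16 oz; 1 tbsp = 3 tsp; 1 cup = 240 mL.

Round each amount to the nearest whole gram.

Scaling factor: 39/9 = 13/3.
chocolate chips: (1 tbsp + 2 tsp = 5/3 tbsp) × 13/3 ÷ 16 tbsp/cup × 170 g/cup ≈ 77 g
cornstarch: 0.5 lb × 13/3 × 16 oz/lb × 28.35 g/oz ≈ 983 g
heavy cream: (2 tbsp + 1 tsp = 7/3 tbsp) × 13/3 ÷ 16 tbsp/cup × 238 g/cup ≈ 150 g
cake flour: (3 tbsp + 1 tsp = 10/3 tbsp) × 13/3 ÷ 16 tbsp/cup × 114 g/cup ≈ 103 g

chocolate chips: 77 g; cornstarch: 983 g; heavy cream: 150 g; cake flour: 103 g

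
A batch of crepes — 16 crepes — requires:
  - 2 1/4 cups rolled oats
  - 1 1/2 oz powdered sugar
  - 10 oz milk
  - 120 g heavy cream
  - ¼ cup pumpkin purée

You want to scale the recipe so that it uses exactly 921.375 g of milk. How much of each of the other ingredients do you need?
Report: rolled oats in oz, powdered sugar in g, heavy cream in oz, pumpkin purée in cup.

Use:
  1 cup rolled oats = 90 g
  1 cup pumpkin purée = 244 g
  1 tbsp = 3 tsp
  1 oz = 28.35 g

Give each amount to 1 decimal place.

rolled oats: 23.2 oz; powdered sugar: 138.2 g; heavy cream: 13.8 oz; pumpkin purée: 0.8 cup

The original recipe has 283.5 g of milk, so the scaling factor is 921.375 ÷ 283.5 = 13/4 = 3.25.
rolled oats: 2.25 cup × 13/4 × 90 g/cup ÷ 28.35 g/oz ≈ 23.2 oz
powdered sugar: 1.5 oz × 13/4 × 28.35 g/oz ≈ 138.2 g
heavy cream: 120 g × 13/4 ÷ 28.35 g/oz ≈ 13.8 oz
pumpkin purée: 0.25 cup × 13/4 ≈ 0.8 cup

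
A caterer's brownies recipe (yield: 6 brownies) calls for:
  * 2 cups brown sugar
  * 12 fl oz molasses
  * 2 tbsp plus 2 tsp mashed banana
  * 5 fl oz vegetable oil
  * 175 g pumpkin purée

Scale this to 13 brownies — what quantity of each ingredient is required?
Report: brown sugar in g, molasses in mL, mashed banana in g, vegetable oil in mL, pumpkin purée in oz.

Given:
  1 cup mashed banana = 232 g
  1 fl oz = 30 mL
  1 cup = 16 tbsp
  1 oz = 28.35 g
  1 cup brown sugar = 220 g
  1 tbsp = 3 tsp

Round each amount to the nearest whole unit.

Scaling factor: 13/6.
brown sugar: 2 cup × 13/6 × 220 g/cup ≈ 953 g
molasses: 12 fl oz × 13/6 × 30 mL/fl oz = 780 mL
mashed banana: (2 tbsp + 2 tsp = 8/3 tbsp) × 13/6 ÷ 16 tbsp/cup × 232 g/cup ≈ 84 g
vegetable oil: 5 fl oz × 13/6 × 30 mL/fl oz = 325 mL
pumpkin purée: 175 g × 13/6 ÷ 28.35 g/oz ≈ 13 oz

brown sugar: 953 g; molasses: 780 mL; mashed banana: 84 g; vegetable oil: 325 mL; pumpkin purée: 13 oz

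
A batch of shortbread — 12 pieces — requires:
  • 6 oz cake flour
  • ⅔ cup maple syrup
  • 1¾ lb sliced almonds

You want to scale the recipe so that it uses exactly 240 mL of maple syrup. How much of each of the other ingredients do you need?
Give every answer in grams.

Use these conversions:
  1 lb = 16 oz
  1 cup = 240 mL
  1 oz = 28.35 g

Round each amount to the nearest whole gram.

The original recipe has 160 mL of maple syrup, so the scaling factor is 240 ÷ 160 = 3/2 = 1.5.
cake flour: 6 oz × 3/2 × 28.35 g/oz ≈ 255 g
sliced almonds: 1.75 lb × 3/2 × 16 oz/lb × 28.35 g/oz ≈ 1191 g

cake flour: 255 g; sliced almonds: 1191 g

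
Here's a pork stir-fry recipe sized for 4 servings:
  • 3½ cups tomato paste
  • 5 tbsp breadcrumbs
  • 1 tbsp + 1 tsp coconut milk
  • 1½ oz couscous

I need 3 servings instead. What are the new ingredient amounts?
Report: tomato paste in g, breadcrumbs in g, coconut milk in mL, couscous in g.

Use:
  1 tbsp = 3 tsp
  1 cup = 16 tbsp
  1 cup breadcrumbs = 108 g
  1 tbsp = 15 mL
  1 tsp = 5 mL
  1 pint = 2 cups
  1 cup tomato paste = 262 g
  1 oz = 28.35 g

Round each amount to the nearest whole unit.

Scaling factor: 3/4 = 0.75.
tomato paste: 3.5 cup × 3/4 × 262 g/cup ≈ 688 g
breadcrumbs: 5 tbsp × 3/4 ÷ 16 tbsp/cup × 108 g/cup ≈ 25 g
coconut milk: (1 tbsp + 1 tsp = 4/3 tbsp) × 3/4 × 15 mL/tbsp = 15 mL
couscous: 1.5 oz × 3/4 × 28.35 g/oz ≈ 32 g

tomato paste: 688 g; breadcrumbs: 25 g; coconut milk: 15 mL; couscous: 32 g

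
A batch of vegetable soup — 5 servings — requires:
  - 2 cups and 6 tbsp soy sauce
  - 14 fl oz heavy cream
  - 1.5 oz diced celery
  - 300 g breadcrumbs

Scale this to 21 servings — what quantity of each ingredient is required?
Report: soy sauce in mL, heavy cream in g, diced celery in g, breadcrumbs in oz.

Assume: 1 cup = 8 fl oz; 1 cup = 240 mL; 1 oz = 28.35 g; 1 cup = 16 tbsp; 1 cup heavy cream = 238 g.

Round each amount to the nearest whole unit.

Scaling factor: 21/5 = 4.2.
soy sauce: (2 cup + 6 tbsp = 2.375 cup) × 21/5 × 240 mL/cup = 2394 mL
heavy cream: 14 fl oz × 21/5 ÷ 8 fl oz/cup × 238 g/cup ≈ 1749 g
diced celery: 1.5 oz × 21/5 × 28.35 g/oz ≈ 179 g
breadcrumbs: 300 g × 21/5 ÷ 28.35 g/oz ≈ 44 oz

soy sauce: 2394 mL; heavy cream: 1749 g; diced celery: 179 g; breadcrumbs: 44 oz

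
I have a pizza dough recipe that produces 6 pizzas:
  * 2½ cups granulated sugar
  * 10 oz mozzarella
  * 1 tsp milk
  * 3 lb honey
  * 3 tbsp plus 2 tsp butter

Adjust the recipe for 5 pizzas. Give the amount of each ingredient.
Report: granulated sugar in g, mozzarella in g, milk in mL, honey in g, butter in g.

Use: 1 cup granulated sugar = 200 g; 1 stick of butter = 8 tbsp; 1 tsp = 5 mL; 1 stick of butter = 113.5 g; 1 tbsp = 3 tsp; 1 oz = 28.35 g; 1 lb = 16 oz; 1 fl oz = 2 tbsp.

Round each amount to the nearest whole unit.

granulated sugar: 417 g; mozzarella: 236 g; milk: 4 mL; honey: 1134 g; butter: 43 g

Scaling factor: 5/6.
granulated sugar: 2.5 cup × 5/6 × 200 g/cup ≈ 417 g
mozzarella: 10 oz × 5/6 × 28.35 g/oz ≈ 236 g
milk: 1 tsp × 5/6 × 5 mL/tsp ≈ 4 mL
honey: 3 lb × 5/6 × 16 oz/lb × 28.35 g/oz = 1134 g
butter: (3 tbsp + 2 tsp = 11/3 tbsp) × 5/6 ÷ 8 tbsp/stick × 113.5 g/stick ≈ 43 g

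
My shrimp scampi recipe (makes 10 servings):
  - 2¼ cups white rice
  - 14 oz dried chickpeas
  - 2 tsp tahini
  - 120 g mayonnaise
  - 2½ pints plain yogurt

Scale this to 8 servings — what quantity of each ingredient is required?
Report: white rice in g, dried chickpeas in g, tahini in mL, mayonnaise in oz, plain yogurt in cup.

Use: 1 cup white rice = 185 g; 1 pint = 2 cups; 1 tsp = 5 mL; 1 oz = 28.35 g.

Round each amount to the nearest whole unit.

white rice: 333 g; dried chickpeas: 318 g; tahini: 8 mL; mayonnaise: 3 oz; plain yogurt: 4 cup

Scaling factor: 8/10 = 4/5 = 0.8.
white rice: 2.25 cup × 4/5 × 185 g/cup = 333 g
dried chickpeas: 14 oz × 4/5 × 28.35 g/oz ≈ 318 g
tahini: 2 tsp × 4/5 × 5 mL/tsp = 8 mL
mayonnaise: 120 g × 4/5 ÷ 28.35 g/oz ≈ 3 oz
plain yogurt: 2.5 pint × 4/5 × 2 cup/pint = 4 cup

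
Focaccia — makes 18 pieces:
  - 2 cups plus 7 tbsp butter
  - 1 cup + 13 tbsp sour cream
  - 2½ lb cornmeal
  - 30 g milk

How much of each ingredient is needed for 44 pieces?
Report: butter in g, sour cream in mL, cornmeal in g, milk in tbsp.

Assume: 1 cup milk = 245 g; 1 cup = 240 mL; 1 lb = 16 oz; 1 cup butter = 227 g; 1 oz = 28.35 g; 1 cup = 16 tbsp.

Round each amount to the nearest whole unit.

butter: 1353 g; sour cream: 1063 mL; cornmeal: 2772 g; milk: 5 tbsp

Scaling factor: 44/18 = 22/9.
butter: (2 cup + 7 tbsp = 2.4375 cup) × 22/9 × 227 g/cup ≈ 1353 g
sour cream: (1 cup + 13 tbsp = 1.8125 cup) × 22/9 × 240 mL/cup ≈ 1063 mL
cornmeal: 2.5 lb × 22/9 × 16 oz/lb × 28.35 g/oz = 2772 g
milk: 30 g × 22/9 ÷ 245 g/cup × 16 tbsp/cup ≈ 5 tbsp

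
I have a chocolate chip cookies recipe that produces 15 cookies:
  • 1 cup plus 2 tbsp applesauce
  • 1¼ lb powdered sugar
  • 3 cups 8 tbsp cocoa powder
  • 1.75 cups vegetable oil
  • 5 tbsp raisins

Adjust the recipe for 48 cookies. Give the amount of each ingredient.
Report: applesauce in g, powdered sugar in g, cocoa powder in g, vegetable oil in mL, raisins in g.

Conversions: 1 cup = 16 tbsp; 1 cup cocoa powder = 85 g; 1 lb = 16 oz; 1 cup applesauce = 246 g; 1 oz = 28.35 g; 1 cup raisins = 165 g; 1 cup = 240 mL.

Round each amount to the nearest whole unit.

Scaling factor: 48/15 = 16/5 = 3.2.
applesauce: (1 cup + 2 tbsp = 1.125 cup) × 16/5 × 246 g/cup ≈ 886 g
powdered sugar: 1.25 lb × 16/5 × 16 oz/lb × 28.35 g/oz ≈ 1814 g
cocoa powder: (3 cup + 8 tbsp = 3.5 cup) × 16/5 × 85 g/cup = 952 g
vegetable oil: 1.75 cup × 16/5 × 240 mL/cup = 1344 mL
raisins: 5 tbsp × 16/5 ÷ 16 tbsp/cup × 165 g/cup = 165 g

applesauce: 886 g; powdered sugar: 1814 g; cocoa powder: 952 g; vegetable oil: 1344 mL; raisins: 165 g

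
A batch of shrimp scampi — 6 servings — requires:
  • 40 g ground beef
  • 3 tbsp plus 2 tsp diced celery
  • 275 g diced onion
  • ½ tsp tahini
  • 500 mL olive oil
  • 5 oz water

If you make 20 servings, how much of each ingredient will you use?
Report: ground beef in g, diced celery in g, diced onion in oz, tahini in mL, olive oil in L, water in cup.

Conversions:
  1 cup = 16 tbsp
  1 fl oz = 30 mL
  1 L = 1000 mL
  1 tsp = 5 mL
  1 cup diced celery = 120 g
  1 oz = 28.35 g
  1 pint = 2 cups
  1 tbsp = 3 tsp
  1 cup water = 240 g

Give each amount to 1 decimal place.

Scaling factor: 20/6 = 10/3.
ground beef: 40 g × 10/3 ≈ 133.3 g
diced celery: (3 tbsp + 2 tsp = 11/3 tbsp) × 10/3 ÷ 16 tbsp/cup × 120 g/cup ≈ 91.7 g
diced onion: 275 g × 10/3 ÷ 28.35 g/oz ≈ 32.3 oz
tahini: 0.5 tsp × 10/3 × 5 mL/tsp ≈ 8.3 mL
olive oil: 500 mL × 10/3 ÷ 1000 mL/L ≈ 1.7 L
water: 5 oz × 10/3 × 28.35 g/oz ÷ 240 g/cup ≈ 2.0 cup

ground beef: 133.3 g; diced celery: 91.7 g; diced onion: 32.3 oz; tahini: 8.3 mL; olive oil: 1.7 L; water: 2.0 cup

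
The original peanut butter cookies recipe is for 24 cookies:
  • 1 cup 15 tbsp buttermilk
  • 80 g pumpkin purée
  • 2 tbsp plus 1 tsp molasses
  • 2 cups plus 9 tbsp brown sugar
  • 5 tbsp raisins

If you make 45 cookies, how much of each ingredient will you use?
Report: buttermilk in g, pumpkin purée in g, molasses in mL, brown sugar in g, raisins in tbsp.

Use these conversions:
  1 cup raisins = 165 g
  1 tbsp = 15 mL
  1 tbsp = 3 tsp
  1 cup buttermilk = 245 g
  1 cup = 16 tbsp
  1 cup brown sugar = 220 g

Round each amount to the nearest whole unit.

Scaling factor: 45/24 = 15/8 = 1.875.
buttermilk: (1 cup + 15 tbsp = 1.9375 cup) × 15/8 × 245 g/cup ≈ 890 g
pumpkin purée: 80 g × 15/8 = 150 g
molasses: (2 tbsp + 1 tsp = 7/3 tbsp) × 15/8 × 15 mL/tbsp ≈ 66 mL
brown sugar: (2 cup + 9 tbsp = 2.5625 cup) × 15/8 × 220 g/cup ≈ 1057 g
raisins: 5 tbsp × 15/8 ≈ 9 tbsp

buttermilk: 890 g; pumpkin purée: 150 g; molasses: 66 mL; brown sugar: 1057 g; raisins: 9 tbsp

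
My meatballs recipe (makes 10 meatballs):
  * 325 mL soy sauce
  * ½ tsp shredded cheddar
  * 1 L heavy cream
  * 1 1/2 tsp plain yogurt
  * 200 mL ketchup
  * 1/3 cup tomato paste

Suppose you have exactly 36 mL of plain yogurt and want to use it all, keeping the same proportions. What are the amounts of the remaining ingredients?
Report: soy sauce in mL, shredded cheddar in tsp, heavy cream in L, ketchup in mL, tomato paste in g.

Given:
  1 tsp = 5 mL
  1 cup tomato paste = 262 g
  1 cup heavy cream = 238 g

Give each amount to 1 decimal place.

soy sauce: 1560.0 mL; shredded cheddar: 2.4 tsp; heavy cream: 4.8 L; ketchup: 960.0 mL; tomato paste: 419.2 g

The original recipe has 7.5 mL of plain yogurt, so the scaling factor is 36 ÷ 7.5 = 24/5 = 4.8.
soy sauce: 325 mL × 24/5 = 1560.0 mL
shredded cheddar: 0.5 tsp × 24/5 = 2.4 tsp
heavy cream: 1 L × 24/5 = 4.8 L
ketchup: 200 mL × 24/5 = 960.0 mL
tomato paste: 1/3 cup × 24/5 × 262 g/cup = 419.2 g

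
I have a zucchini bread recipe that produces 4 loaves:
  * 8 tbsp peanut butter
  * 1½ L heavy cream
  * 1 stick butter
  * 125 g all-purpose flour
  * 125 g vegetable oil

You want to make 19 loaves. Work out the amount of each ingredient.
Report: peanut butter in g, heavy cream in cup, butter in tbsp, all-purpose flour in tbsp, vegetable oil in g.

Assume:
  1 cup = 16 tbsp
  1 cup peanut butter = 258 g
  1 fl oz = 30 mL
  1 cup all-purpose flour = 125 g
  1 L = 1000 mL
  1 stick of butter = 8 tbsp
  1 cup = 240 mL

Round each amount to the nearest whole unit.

peanut butter: 613 g; heavy cream: 30 cup; butter: 38 tbsp; all-purpose flour: 76 tbsp; vegetable oil: 594 g

Scaling factor: 19/4 = 4.75.
peanut butter: 8 tbsp × 19/4 ÷ 16 tbsp/cup × 258 g/cup ≈ 613 g
heavy cream: 1.5 L × 19/4 × 1000 mL/L ÷ 240 mL/cup ≈ 30 cup
butter: 1 stick × 19/4 × 8 tbsp/stick = 38 tbsp
all-purpose flour: 125 g × 19/4 ÷ 125 g/cup × 16 tbsp/cup = 76 tbsp
vegetable oil: 125 g × 19/4 ≈ 594 g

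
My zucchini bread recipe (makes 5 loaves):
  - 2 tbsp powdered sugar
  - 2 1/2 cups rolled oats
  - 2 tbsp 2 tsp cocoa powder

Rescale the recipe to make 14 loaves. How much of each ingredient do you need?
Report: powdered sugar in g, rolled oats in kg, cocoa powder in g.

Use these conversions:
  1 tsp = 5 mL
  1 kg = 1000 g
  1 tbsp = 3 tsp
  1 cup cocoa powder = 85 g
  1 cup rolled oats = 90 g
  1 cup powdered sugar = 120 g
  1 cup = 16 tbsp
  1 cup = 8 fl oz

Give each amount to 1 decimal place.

powdered sugar: 42.0 g; rolled oats: 0.6 kg; cocoa powder: 39.7 g

Scaling factor: 14/5 = 2.8.
powdered sugar: 2 tbsp × 14/5 ÷ 16 tbsp/cup × 120 g/cup = 42.0 g
rolled oats: 2.5 cup × 14/5 × 90 g/cup ÷ 1000 g/kg ≈ 0.6 kg
cocoa powder: (2 tbsp + 2 tsp = 8/3 tbsp) × 14/5 ÷ 16 tbsp/cup × 85 g/cup ≈ 39.7 g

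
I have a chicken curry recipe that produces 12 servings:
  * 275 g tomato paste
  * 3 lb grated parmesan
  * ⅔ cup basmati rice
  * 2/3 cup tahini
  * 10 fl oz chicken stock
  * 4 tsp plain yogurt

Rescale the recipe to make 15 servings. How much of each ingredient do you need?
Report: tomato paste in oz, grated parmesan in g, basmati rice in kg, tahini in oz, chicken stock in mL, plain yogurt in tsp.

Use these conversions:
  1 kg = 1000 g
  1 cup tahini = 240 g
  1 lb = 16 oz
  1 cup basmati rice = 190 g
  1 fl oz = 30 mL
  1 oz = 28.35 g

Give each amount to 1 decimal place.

Scaling factor: 15/12 = 5/4 = 1.25.
tomato paste: 275 g × 5/4 ÷ 28.35 g/oz ≈ 12.1 oz
grated parmesan: 3 lb × 5/4 × 16 oz/lb × 28.35 g/oz = 1701.0 g
basmati rice: 2/3 cup × 5/4 × 190 g/cup ÷ 1000 g/kg ≈ 0.2 kg
tahini: 2/3 cup × 5/4 × 240 g/cup ÷ 28.35 g/oz ≈ 7.1 oz
chicken stock: 10 fl oz × 5/4 × 30 mL/fl oz = 375.0 mL
plain yogurt: 4 tsp × 5/4 = 5.0 tsp

tomato paste: 12.1 oz; grated parmesan: 1701.0 g; basmati rice: 0.2 kg; tahini: 7.1 oz; chicken stock: 375.0 mL; plain yogurt: 5.0 tsp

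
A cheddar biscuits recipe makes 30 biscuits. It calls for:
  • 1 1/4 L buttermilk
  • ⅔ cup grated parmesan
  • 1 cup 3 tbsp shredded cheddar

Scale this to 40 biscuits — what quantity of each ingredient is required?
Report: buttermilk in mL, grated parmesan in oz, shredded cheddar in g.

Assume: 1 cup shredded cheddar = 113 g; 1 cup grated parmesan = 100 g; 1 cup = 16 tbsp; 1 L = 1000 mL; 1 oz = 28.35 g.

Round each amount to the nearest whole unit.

buttermilk: 1667 mL; grated parmesan: 3 oz; shredded cheddar: 179 g

Scaling factor: 40/30 = 4/3.
buttermilk: 1.25 L × 4/3 × 1000 mL/L ≈ 1667 mL
grated parmesan: 2/3 cup × 4/3 × 100 g/cup ÷ 28.35 g/oz ≈ 3 oz
shredded cheddar: (1 cup + 3 tbsp = 1.1875 cup) × 4/3 × 113 g/cup ≈ 179 g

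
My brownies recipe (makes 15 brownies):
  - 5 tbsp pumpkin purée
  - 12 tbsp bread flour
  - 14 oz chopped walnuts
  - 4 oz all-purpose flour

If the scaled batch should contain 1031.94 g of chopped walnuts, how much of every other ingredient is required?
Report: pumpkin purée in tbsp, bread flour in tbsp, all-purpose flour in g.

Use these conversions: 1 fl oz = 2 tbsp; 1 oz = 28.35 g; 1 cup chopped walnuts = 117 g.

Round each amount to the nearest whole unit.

pumpkin purée: 13 tbsp; bread flour: 31 tbsp; all-purpose flour: 295 g

The original recipe has 396.9 g of chopped walnuts, so the scaling factor is 1031.94 ÷ 396.9 = 13/5 = 2.6.
pumpkin purée: 5 tbsp × 13/5 = 13 tbsp
bread flour: 12 tbsp × 13/5 ≈ 31 tbsp
all-purpose flour: 4 oz × 13/5 × 28.35 g/oz ≈ 295 g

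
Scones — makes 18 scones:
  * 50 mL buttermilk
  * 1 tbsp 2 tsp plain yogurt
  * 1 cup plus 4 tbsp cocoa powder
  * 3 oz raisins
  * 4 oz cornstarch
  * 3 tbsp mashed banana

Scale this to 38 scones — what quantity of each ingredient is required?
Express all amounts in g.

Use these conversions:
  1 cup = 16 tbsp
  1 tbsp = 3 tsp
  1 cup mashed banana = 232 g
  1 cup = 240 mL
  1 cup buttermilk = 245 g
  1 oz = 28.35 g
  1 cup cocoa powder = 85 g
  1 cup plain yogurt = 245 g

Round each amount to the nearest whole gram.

Scaling factor: 38/18 = 19/9.
buttermilk: 50 mL × 19/9 ÷ 240 mL/cup × 245 g/cup ≈ 108 g
plain yogurt: (1 tbsp + 2 tsp = 5/3 tbsp) × 19/9 ÷ 16 tbsp/cup × 245 g/cup ≈ 54 g
cocoa powder: (1 cup + 4 tbsp = 1.25 cup) × 19/9 × 85 g/cup ≈ 224 g
raisins: 3 oz × 19/9 × 28.35 g/oz ≈ 180 g
cornstarch: 4 oz × 19/9 × 28.35 g/oz ≈ 239 g
mashed banana: 3 tbsp × 19/9 ÷ 16 tbsp/cup × 232 g/cup ≈ 92 g

buttermilk: 108 g; plain yogurt: 54 g; cocoa powder: 224 g; raisins: 180 g; cornstarch: 239 g; mashed banana: 92 g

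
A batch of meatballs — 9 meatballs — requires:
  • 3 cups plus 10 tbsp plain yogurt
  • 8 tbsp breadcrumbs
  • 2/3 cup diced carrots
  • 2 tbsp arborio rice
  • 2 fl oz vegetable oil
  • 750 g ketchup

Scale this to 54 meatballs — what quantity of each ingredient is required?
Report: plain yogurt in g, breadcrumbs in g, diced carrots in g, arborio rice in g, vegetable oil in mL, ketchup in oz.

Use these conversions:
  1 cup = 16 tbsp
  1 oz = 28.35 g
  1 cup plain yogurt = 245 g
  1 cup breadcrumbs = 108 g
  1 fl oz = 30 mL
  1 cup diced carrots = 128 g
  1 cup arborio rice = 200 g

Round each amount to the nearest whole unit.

Scaling factor: 54/9 = 6.
plain yogurt: (3 cup + 10 tbsp = 3.625 cup) × 6 × 245 g/cup ≈ 5329 g
breadcrumbs: 8 tbsp × 6 ÷ 16 tbsp/cup × 108 g/cup = 324 g
diced carrots: 2/3 cup × 6 × 128 g/cup = 512 g
arborio rice: 2 tbsp × 6 ÷ 16 tbsp/cup × 200 g/cup = 150 g
vegetable oil: 2 fl oz × 6 × 30 mL/fl oz = 360 mL
ketchup: 750 g × 6 ÷ 28.35 g/oz ≈ 159 oz

plain yogurt: 5329 g; breadcrumbs: 324 g; diced carrots: 512 g; arborio rice: 150 g; vegetable oil: 360 mL; ketchup: 159 oz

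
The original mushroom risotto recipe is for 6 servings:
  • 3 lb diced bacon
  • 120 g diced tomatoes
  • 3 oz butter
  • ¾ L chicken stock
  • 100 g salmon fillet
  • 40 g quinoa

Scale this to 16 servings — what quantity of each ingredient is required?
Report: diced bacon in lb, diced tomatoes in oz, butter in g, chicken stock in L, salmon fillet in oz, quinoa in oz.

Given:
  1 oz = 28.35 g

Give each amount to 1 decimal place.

Scaling factor: 16/6 = 8/3.
diced bacon: 3 lb × 8/3 = 8.0 lb
diced tomatoes: 120 g × 8/3 ÷ 28.35 g/oz ≈ 11.3 oz
butter: 3 oz × 8/3 × 28.35 g/oz = 226.8 g
chicken stock: 0.75 L × 8/3 = 2.0 L
salmon fillet: 100 g × 8/3 ÷ 28.35 g/oz ≈ 9.4 oz
quinoa: 40 g × 8/3 ÷ 28.35 g/oz ≈ 3.8 oz

diced bacon: 8.0 lb; diced tomatoes: 11.3 oz; butter: 226.8 g; chicken stock: 2.0 L; salmon fillet: 9.4 oz; quinoa: 3.8 oz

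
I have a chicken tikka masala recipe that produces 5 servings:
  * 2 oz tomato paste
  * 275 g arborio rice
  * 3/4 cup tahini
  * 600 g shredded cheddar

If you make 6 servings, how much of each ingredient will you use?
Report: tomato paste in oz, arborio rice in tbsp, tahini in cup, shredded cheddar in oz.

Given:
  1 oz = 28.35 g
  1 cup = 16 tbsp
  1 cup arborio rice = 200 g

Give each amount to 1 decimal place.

tomato paste: 2.4 oz; arborio rice: 26.4 tbsp; tahini: 0.9 cup; shredded cheddar: 25.4 oz

Scaling factor: 6/5 = 1.2.
tomato paste: 2 oz × 6/5 = 2.4 oz
arborio rice: 275 g × 6/5 ÷ 200 g/cup × 16 tbsp/cup = 26.4 tbsp
tahini: 0.75 cup × 6/5 = 0.9 cup
shredded cheddar: 600 g × 6/5 ÷ 28.35 g/oz ≈ 25.4 oz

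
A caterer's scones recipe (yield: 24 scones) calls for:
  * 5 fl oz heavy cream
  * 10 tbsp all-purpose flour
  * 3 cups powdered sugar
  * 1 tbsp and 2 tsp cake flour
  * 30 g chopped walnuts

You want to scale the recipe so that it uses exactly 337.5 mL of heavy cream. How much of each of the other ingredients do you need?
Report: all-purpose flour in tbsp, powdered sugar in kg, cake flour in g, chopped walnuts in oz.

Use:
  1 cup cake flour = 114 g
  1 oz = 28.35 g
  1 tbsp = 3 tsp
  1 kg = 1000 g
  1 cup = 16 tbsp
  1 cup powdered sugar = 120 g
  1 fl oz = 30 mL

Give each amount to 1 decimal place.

all-purpose flour: 22.5 tbsp; powdered sugar: 0.8 kg; cake flour: 26.7 g; chopped walnuts: 2.4 oz

The original recipe has 150 mL of heavy cream, so the scaling factor is 337.5 ÷ 150 = 9/4 = 2.25.
all-purpose flour: 10 tbsp × 9/4 = 22.5 tbsp
powdered sugar: 3 cup × 9/4 × 120 g/cup ÷ 1000 g/kg ≈ 0.8 kg
cake flour: (1 tbsp + 2 tsp = 5/3 tbsp) × 9/4 ÷ 16 tbsp/cup × 114 g/cup ≈ 26.7 g
chopped walnuts: 30 g × 9/4 ÷ 28.35 g/oz ≈ 2.4 oz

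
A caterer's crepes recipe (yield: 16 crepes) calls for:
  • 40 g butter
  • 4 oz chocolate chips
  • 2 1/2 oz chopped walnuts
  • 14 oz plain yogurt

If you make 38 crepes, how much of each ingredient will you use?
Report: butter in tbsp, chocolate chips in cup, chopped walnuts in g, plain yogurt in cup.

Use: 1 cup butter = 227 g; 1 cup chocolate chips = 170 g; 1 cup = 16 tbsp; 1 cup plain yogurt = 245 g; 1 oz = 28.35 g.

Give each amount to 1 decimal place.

Scaling factor: 38/16 = 19/8 = 2.375.
butter: 40 g × 19/8 ÷ 227 g/cup × 16 tbsp/cup ≈ 6.7 tbsp
chocolate chips: 4 oz × 19/8 × 28.35 g/oz ÷ 170 g/cup ≈ 1.6 cup
chopped walnuts: 2.5 oz × 19/8 × 28.35 g/oz ≈ 168.3 g
plain yogurt: 14 oz × 19/8 × 28.35 g/oz ÷ 245 g/cup ≈ 3.8 cup

butter: 6.7 tbsp; chocolate chips: 1.6 cup; chopped walnuts: 168.3 g; plain yogurt: 3.8 cup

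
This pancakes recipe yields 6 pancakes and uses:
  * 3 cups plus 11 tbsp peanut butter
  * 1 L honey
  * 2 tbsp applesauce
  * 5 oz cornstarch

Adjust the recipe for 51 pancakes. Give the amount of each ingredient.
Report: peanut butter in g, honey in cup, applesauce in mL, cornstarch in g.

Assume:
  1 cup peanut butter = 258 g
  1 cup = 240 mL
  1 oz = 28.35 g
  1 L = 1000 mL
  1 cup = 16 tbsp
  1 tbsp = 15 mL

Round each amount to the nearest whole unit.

peanut butter: 8087 g; honey: 35 cup; applesauce: 255 mL; cornstarch: 1205 g

Scaling factor: 51/6 = 17/2 = 8.5.
peanut butter: (3 cup + 11 tbsp = 3.6875 cup) × 17/2 × 258 g/cup ≈ 8087 g
honey: 1 L × 17/2 × 1000 mL/L ÷ 240 mL/cup ≈ 35 cup
applesauce: 2 tbsp × 17/2 × 15 mL/tbsp = 255 mL
cornstarch: 5 oz × 17/2 × 28.35 g/oz ≈ 1205 g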